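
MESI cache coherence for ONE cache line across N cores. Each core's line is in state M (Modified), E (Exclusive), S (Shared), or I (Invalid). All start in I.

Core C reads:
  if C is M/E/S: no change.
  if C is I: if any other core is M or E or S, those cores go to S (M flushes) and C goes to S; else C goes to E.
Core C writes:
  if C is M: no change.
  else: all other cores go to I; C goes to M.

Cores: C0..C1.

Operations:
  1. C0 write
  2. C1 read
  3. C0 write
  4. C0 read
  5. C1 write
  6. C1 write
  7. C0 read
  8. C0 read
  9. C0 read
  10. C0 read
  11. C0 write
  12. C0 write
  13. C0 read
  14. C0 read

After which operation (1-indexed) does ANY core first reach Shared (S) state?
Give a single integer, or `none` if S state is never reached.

Answer: 2

Derivation:
Op 1: C0 write [C0 write: invalidate none -> C0=M] -> [M,I]
Op 2: C1 read [C1 read from I: others=['C0=M'] -> C1=S, others downsized to S] -> [S,S]
  -> First S state at op 2; remaining ops need not be traced.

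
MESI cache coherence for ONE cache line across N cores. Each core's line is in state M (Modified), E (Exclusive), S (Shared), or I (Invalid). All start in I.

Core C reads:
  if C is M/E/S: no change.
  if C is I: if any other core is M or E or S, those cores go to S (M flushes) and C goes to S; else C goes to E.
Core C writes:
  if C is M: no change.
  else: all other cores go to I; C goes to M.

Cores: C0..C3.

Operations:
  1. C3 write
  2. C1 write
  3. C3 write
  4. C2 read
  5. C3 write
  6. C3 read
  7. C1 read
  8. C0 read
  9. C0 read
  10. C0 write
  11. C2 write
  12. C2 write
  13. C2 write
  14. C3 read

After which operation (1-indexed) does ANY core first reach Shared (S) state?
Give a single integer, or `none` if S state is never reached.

Op 1: C3 write [C3 write: invalidate none -> C3=M] -> [I,I,I,M]
Op 2: C1 write [C1 write: invalidate ['C3=M'] -> C1=M] -> [I,M,I,I]
Op 3: C3 write [C3 write: invalidate ['C1=M'] -> C3=M] -> [I,I,I,M]
Op 4: C2 read [C2 read from I: others=['C3=M'] -> C2=S, others downsized to S] -> [I,I,S,S]
  -> First S state at op 4; remaining ops need not be traced.

Answer: 4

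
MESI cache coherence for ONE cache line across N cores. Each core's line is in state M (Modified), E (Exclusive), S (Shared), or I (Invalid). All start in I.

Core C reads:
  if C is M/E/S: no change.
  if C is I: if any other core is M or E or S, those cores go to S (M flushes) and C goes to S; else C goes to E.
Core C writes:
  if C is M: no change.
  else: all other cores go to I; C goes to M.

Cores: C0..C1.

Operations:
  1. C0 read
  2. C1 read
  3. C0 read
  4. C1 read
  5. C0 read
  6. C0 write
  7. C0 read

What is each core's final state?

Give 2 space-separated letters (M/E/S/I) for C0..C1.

Op 1: C0 read [C0 read from I: no other sharers -> C0=E (exclusive)] -> [E,I]
Op 2: C1 read [C1 read from I: others=['C0=E'] -> C1=S, others downsized to S] -> [S,S]
Op 3: C0 read [C0 read: already in S, no change] -> [S,S]
Op 4: C1 read [C1 read: already in S, no change] -> [S,S]
Op 5: C0 read [C0 read: already in S, no change] -> [S,S]
Op 6: C0 write [C0 write: invalidate ['C1=S'] -> C0=M] -> [M,I]
Op 7: C0 read [C0 read: already in M, no change] -> [M,I]

Answer: M I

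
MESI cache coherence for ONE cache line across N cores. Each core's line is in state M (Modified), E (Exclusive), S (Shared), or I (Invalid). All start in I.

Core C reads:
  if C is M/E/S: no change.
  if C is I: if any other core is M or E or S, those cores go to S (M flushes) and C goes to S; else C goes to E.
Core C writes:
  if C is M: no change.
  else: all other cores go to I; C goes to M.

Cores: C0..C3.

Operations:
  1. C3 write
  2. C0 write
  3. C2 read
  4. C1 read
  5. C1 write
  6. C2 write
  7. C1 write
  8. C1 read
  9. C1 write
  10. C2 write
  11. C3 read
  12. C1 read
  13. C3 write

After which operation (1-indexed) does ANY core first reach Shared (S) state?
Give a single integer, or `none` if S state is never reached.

Op 1: C3 write [C3 write: invalidate none -> C3=M] -> [I,I,I,M]
Op 2: C0 write [C0 write: invalidate ['C3=M'] -> C0=M] -> [M,I,I,I]
Op 3: C2 read [C2 read from I: others=['C0=M'] -> C2=S, others downsized to S] -> [S,I,S,I]
  -> First S state at op 3; remaining ops need not be traced.

Answer: 3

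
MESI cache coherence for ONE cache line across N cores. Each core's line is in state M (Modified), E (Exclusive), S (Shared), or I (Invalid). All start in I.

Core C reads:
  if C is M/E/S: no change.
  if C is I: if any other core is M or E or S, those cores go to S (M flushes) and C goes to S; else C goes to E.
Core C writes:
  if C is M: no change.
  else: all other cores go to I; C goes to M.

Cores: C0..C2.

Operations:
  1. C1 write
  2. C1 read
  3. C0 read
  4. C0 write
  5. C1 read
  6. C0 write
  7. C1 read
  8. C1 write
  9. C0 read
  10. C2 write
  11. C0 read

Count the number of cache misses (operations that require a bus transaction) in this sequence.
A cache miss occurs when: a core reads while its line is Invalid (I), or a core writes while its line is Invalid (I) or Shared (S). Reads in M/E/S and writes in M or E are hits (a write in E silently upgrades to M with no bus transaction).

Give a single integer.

Answer: 10

Derivation:
Op 1: C1 write [C1 write: invalidate none -> C1=M] -> [I,M,I] [MISS #1: write from I]
Op 2: C1 read [C1 read: already in M, no change] -> [I,M,I] [hit: read from M]
Op 3: C0 read [C0 read from I: others=['C1=M'] -> C0=S, others downsized to S] -> [S,S,I] [MISS #2: read from I]
Op 4: C0 write [C0 write: invalidate ['C1=S'] -> C0=M] -> [M,I,I] [MISS #3: write from S]
Op 5: C1 read [C1 read from I: others=['C0=M'] -> C1=S, others downsized to S] -> [S,S,I] [MISS #4: read from I]
Op 6: C0 write [C0 write: invalidate ['C1=S'] -> C0=M] -> [M,I,I] [MISS #5: write from S]
Op 7: C1 read [C1 read from I: others=['C0=M'] -> C1=S, others downsized to S] -> [S,S,I] [MISS #6: read from I]
Op 8: C1 write [C1 write: invalidate ['C0=S'] -> C1=M] -> [I,M,I] [MISS #7: write from S]
Op 9: C0 read [C0 read from I: others=['C1=M'] -> C0=S, others downsized to S] -> [S,S,I] [MISS #8: read from I]
Op 10: C2 write [C2 write: invalidate ['C0=S', 'C1=S'] -> C2=M] -> [I,I,M] [MISS #9: write from I]
Op 11: C0 read [C0 read from I: others=['C2=M'] -> C0=S, others downsized to S] -> [S,I,S] [MISS #10: read from I]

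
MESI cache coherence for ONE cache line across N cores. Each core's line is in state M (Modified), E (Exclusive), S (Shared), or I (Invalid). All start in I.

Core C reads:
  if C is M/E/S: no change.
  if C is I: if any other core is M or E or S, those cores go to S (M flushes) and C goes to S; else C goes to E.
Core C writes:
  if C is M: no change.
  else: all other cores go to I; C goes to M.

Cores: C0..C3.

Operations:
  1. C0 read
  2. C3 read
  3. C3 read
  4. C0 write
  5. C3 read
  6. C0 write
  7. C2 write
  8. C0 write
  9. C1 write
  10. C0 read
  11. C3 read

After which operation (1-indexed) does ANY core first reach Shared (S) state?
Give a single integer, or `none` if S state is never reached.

Op 1: C0 read [C0 read from I: no other sharers -> C0=E (exclusive)] -> [E,I,I,I]
Op 2: C3 read [C3 read from I: others=['C0=E'] -> C3=S, others downsized to S] -> [S,I,I,S]
  -> First S state at op 2; remaining ops need not be traced.

Answer: 2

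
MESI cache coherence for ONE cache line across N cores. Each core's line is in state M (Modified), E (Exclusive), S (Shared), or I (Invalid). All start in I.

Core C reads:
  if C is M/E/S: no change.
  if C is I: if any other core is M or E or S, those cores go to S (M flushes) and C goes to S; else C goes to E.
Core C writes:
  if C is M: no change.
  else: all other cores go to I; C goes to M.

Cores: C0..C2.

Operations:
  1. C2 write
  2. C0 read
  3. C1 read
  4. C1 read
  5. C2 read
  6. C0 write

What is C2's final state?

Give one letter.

Op 1: C2 write [C2 write: invalidate none -> C2=M] -> [I,I,M]
Op 2: C0 read [C0 read from I: others=['C2=M'] -> C0=S, others downsized to S] -> [S,I,S]
Op 3: C1 read [C1 read from I: others=['C0=S', 'C2=S'] -> C1=S, others downsized to S] -> [S,S,S]
Op 4: C1 read [C1 read: already in S, no change] -> [S,S,S]
Op 5: C2 read [C2 read: already in S, no change] -> [S,S,S]
Op 6: C0 write [C0 write: invalidate ['C1=S', 'C2=S'] -> C0=M] -> [M,I,I]

Answer: I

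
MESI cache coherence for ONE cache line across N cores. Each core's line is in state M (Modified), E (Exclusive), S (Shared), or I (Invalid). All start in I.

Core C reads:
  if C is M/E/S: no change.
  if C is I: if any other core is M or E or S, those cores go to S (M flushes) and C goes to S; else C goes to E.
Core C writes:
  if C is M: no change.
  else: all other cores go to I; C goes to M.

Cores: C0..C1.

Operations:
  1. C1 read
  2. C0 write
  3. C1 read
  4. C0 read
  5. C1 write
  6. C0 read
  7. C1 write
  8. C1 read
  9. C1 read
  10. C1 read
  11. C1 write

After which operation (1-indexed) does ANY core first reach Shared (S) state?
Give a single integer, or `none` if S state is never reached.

Answer: 3

Derivation:
Op 1: C1 read [C1 read from I: no other sharers -> C1=E (exclusive)] -> [I,E]
Op 2: C0 write [C0 write: invalidate ['C1=E'] -> C0=M] -> [M,I]
Op 3: C1 read [C1 read from I: others=['C0=M'] -> C1=S, others downsized to S] -> [S,S]
  -> First S state at op 3; remaining ops need not be traced.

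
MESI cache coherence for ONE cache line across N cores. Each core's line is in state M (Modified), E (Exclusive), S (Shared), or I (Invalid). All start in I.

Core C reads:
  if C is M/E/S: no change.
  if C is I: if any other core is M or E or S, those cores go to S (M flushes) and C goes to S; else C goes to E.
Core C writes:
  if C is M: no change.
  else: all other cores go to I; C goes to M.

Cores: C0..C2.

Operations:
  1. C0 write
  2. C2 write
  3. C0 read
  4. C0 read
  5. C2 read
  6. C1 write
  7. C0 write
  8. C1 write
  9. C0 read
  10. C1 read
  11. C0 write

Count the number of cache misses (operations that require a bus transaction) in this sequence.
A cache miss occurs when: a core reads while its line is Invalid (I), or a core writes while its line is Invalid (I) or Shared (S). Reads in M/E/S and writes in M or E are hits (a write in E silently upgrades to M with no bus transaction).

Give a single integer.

Answer: 8

Derivation:
Op 1: C0 write [C0 write: invalidate none -> C0=M] -> [M,I,I] [MISS #1: write from I]
Op 2: C2 write [C2 write: invalidate ['C0=M'] -> C2=M] -> [I,I,M] [MISS #2: write from I]
Op 3: C0 read [C0 read from I: others=['C2=M'] -> C0=S, others downsized to S] -> [S,I,S] [MISS #3: read from I]
Op 4: C0 read [C0 read: already in S, no change] -> [S,I,S] [hit: read from S]
Op 5: C2 read [C2 read: already in S, no change] -> [S,I,S] [hit: read from S]
Op 6: C1 write [C1 write: invalidate ['C0=S', 'C2=S'] -> C1=M] -> [I,M,I] [MISS #4: write from I]
Op 7: C0 write [C0 write: invalidate ['C1=M'] -> C0=M] -> [M,I,I] [MISS #5: write from I]
Op 8: C1 write [C1 write: invalidate ['C0=M'] -> C1=M] -> [I,M,I] [MISS #6: write from I]
Op 9: C0 read [C0 read from I: others=['C1=M'] -> C0=S, others downsized to S] -> [S,S,I] [MISS #7: read from I]
Op 10: C1 read [C1 read: already in S, no change] -> [S,S,I] [hit: read from S]
Op 11: C0 write [C0 write: invalidate ['C1=S'] -> C0=M] -> [M,I,I] [MISS #8: write from S]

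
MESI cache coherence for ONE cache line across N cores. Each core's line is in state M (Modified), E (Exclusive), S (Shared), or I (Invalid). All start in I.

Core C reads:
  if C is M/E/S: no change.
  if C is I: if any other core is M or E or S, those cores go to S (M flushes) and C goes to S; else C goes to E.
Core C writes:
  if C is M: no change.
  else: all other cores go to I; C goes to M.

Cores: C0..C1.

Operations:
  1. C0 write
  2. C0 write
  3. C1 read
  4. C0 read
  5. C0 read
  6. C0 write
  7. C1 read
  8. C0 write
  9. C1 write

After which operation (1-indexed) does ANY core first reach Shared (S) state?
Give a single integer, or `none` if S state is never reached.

Op 1: C0 write [C0 write: invalidate none -> C0=M] -> [M,I]
Op 2: C0 write [C0 write: already M (modified), no change] -> [M,I]
Op 3: C1 read [C1 read from I: others=['C0=M'] -> C1=S, others downsized to S] -> [S,S]
  -> First S state at op 3; remaining ops need not be traced.

Answer: 3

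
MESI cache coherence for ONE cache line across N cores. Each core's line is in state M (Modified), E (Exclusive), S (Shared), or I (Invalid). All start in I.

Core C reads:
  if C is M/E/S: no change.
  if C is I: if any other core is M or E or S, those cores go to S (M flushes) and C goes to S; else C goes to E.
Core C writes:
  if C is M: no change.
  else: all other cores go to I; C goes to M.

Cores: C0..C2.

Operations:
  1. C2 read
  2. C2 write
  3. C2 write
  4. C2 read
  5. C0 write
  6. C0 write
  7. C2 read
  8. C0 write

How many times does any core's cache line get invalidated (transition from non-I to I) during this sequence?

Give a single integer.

Answer: 2

Derivation:
Op 1: C2 read [C2 read from I: no other sharers -> C2=E (exclusive)] -> [I,I,E] (invalidations this op: 0; running total: 0)
Op 2: C2 write [C2 write: invalidate none -> C2=M] -> [I,I,M] (invalidations this op: 0; running total: 0)
Op 3: C2 write [C2 write: already M (modified), no change] -> [I,I,M] (invalidations this op: 0; running total: 0)
Op 4: C2 read [C2 read: already in M, no change] -> [I,I,M] (invalidations this op: 0; running total: 0)
Op 5: C0 write [C0 write: invalidate ['C2=M'] -> C0=M] -> [M,I,I] (invalidations this op: 1; running total: 1)
Op 6: C0 write [C0 write: already M (modified), no change] -> [M,I,I] (invalidations this op: 0; running total: 1)
Op 7: C2 read [C2 read from I: others=['C0=M'] -> C2=S, others downsized to S] -> [S,I,S] (invalidations this op: 0; running total: 1)
Op 8: C0 write [C0 write: invalidate ['C2=S'] -> C0=M] -> [M,I,I] (invalidations this op: 1; running total: 2)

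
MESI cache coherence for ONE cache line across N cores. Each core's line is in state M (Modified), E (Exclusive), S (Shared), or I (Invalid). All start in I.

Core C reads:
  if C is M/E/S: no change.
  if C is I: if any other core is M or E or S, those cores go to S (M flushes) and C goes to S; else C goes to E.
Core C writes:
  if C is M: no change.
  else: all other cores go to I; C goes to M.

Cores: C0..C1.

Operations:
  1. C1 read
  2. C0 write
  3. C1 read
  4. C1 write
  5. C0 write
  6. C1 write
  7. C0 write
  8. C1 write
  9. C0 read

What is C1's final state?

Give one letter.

Answer: S

Derivation:
Op 1: C1 read [C1 read from I: no other sharers -> C1=E (exclusive)] -> [I,E]
Op 2: C0 write [C0 write: invalidate ['C1=E'] -> C0=M] -> [M,I]
Op 3: C1 read [C1 read from I: others=['C0=M'] -> C1=S, others downsized to S] -> [S,S]
Op 4: C1 write [C1 write: invalidate ['C0=S'] -> C1=M] -> [I,M]
Op 5: C0 write [C0 write: invalidate ['C1=M'] -> C0=M] -> [M,I]
Op 6: C1 write [C1 write: invalidate ['C0=M'] -> C1=M] -> [I,M]
Op 7: C0 write [C0 write: invalidate ['C1=M'] -> C0=M] -> [M,I]
Op 8: C1 write [C1 write: invalidate ['C0=M'] -> C1=M] -> [I,M]
Op 9: C0 read [C0 read from I: others=['C1=M'] -> C0=S, others downsized to S] -> [S,S]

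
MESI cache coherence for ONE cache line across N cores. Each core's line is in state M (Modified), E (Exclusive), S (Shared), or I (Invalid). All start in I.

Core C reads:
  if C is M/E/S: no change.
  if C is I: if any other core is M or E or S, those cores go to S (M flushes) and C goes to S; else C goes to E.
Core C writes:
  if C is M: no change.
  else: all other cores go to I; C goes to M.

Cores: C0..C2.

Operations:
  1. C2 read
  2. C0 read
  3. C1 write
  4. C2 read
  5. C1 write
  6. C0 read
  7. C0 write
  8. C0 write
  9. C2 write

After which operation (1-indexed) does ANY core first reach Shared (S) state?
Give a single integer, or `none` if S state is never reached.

Op 1: C2 read [C2 read from I: no other sharers -> C2=E (exclusive)] -> [I,I,E]
Op 2: C0 read [C0 read from I: others=['C2=E'] -> C0=S, others downsized to S] -> [S,I,S]
  -> First S state at op 2; remaining ops need not be traced.

Answer: 2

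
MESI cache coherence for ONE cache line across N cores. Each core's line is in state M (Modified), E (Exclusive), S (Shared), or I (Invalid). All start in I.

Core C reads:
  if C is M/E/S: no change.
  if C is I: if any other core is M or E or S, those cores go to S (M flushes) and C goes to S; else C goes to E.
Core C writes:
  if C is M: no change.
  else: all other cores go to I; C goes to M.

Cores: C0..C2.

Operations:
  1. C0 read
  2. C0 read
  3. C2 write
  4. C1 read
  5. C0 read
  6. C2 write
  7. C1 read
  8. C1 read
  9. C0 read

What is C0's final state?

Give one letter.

Op 1: C0 read [C0 read from I: no other sharers -> C0=E (exclusive)] -> [E,I,I]
Op 2: C0 read [C0 read: already in E, no change] -> [E,I,I]
Op 3: C2 write [C2 write: invalidate ['C0=E'] -> C2=M] -> [I,I,M]
Op 4: C1 read [C1 read from I: others=['C2=M'] -> C1=S, others downsized to S] -> [I,S,S]
Op 5: C0 read [C0 read from I: others=['C1=S', 'C2=S'] -> C0=S, others downsized to S] -> [S,S,S]
Op 6: C2 write [C2 write: invalidate ['C0=S', 'C1=S'] -> C2=M] -> [I,I,M]
Op 7: C1 read [C1 read from I: others=['C2=M'] -> C1=S, others downsized to S] -> [I,S,S]
Op 8: C1 read [C1 read: already in S, no change] -> [I,S,S]
Op 9: C0 read [C0 read from I: others=['C1=S', 'C2=S'] -> C0=S, others downsized to S] -> [S,S,S]

Answer: S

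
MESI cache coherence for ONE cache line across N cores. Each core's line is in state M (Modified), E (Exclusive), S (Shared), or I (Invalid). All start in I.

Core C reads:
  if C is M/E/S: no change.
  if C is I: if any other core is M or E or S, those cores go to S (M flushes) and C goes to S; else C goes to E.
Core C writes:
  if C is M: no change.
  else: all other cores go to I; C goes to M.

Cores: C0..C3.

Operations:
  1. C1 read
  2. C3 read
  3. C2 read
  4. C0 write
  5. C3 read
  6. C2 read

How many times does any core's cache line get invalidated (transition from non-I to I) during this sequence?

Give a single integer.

Op 1: C1 read [C1 read from I: no other sharers -> C1=E (exclusive)] -> [I,E,I,I] (invalidations this op: 0; running total: 0)
Op 2: C3 read [C3 read from I: others=['C1=E'] -> C3=S, others downsized to S] -> [I,S,I,S] (invalidations this op: 0; running total: 0)
Op 3: C2 read [C2 read from I: others=['C1=S', 'C3=S'] -> C2=S, others downsized to S] -> [I,S,S,S] (invalidations this op: 0; running total: 0)
Op 4: C0 write [C0 write: invalidate ['C1=S', 'C2=S', 'C3=S'] -> C0=M] -> [M,I,I,I] (invalidations this op: 3; running total: 3)
Op 5: C3 read [C3 read from I: others=['C0=M'] -> C3=S, others downsized to S] -> [S,I,I,S] (invalidations this op: 0; running total: 3)
Op 6: C2 read [C2 read from I: others=['C0=S', 'C3=S'] -> C2=S, others downsized to S] -> [S,I,S,S] (invalidations this op: 0; running total: 3)

Answer: 3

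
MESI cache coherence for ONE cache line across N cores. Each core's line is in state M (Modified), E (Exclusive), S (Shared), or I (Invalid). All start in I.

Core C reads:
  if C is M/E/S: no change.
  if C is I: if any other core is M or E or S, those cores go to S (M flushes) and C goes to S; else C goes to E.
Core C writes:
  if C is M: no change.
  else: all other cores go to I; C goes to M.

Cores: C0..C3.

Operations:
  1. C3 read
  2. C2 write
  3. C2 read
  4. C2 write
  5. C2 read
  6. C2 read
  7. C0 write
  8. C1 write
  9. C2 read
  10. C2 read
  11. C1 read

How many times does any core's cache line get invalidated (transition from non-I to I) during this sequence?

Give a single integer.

Op 1: C3 read [C3 read from I: no other sharers -> C3=E (exclusive)] -> [I,I,I,E] (invalidations this op: 0; running total: 0)
Op 2: C2 write [C2 write: invalidate ['C3=E'] -> C2=M] -> [I,I,M,I] (invalidations this op: 1; running total: 1)
Op 3: C2 read [C2 read: already in M, no change] -> [I,I,M,I] (invalidations this op: 0; running total: 1)
Op 4: C2 write [C2 write: already M (modified), no change] -> [I,I,M,I] (invalidations this op: 0; running total: 1)
Op 5: C2 read [C2 read: already in M, no change] -> [I,I,M,I] (invalidations this op: 0; running total: 1)
Op 6: C2 read [C2 read: already in M, no change] -> [I,I,M,I] (invalidations this op: 0; running total: 1)
Op 7: C0 write [C0 write: invalidate ['C2=M'] -> C0=M] -> [M,I,I,I] (invalidations this op: 1; running total: 2)
Op 8: C1 write [C1 write: invalidate ['C0=M'] -> C1=M] -> [I,M,I,I] (invalidations this op: 1; running total: 3)
Op 9: C2 read [C2 read from I: others=['C1=M'] -> C2=S, others downsized to S] -> [I,S,S,I] (invalidations this op: 0; running total: 3)
Op 10: C2 read [C2 read: already in S, no change] -> [I,S,S,I] (invalidations this op: 0; running total: 3)
Op 11: C1 read [C1 read: already in S, no change] -> [I,S,S,I] (invalidations this op: 0; running total: 3)

Answer: 3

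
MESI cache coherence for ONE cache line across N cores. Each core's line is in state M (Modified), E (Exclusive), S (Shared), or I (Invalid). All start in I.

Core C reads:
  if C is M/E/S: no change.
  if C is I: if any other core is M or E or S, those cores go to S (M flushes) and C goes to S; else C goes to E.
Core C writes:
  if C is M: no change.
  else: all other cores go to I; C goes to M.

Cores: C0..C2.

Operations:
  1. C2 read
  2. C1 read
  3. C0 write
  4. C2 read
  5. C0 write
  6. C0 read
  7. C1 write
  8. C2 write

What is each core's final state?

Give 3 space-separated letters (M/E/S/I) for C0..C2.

Answer: I I M

Derivation:
Op 1: C2 read [C2 read from I: no other sharers -> C2=E (exclusive)] -> [I,I,E]
Op 2: C1 read [C1 read from I: others=['C2=E'] -> C1=S, others downsized to S] -> [I,S,S]
Op 3: C0 write [C0 write: invalidate ['C1=S', 'C2=S'] -> C0=M] -> [M,I,I]
Op 4: C2 read [C2 read from I: others=['C0=M'] -> C2=S, others downsized to S] -> [S,I,S]
Op 5: C0 write [C0 write: invalidate ['C2=S'] -> C0=M] -> [M,I,I]
Op 6: C0 read [C0 read: already in M, no change] -> [M,I,I]
Op 7: C1 write [C1 write: invalidate ['C0=M'] -> C1=M] -> [I,M,I]
Op 8: C2 write [C2 write: invalidate ['C1=M'] -> C2=M] -> [I,I,M]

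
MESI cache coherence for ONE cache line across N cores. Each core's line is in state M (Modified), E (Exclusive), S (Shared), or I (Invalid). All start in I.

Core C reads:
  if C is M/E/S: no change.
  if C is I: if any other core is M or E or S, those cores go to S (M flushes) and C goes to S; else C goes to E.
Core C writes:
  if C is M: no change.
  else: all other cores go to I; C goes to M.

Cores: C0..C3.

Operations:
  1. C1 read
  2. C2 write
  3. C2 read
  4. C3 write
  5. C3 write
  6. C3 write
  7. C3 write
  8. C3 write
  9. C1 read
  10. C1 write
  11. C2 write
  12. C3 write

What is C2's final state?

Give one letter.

Op 1: C1 read [C1 read from I: no other sharers -> C1=E (exclusive)] -> [I,E,I,I]
Op 2: C2 write [C2 write: invalidate ['C1=E'] -> C2=M] -> [I,I,M,I]
Op 3: C2 read [C2 read: already in M, no change] -> [I,I,M,I]
Op 4: C3 write [C3 write: invalidate ['C2=M'] -> C3=M] -> [I,I,I,M]
Op 5: C3 write [C3 write: already M (modified), no change] -> [I,I,I,M]
Op 6: C3 write [C3 write: already M (modified), no change] -> [I,I,I,M]
Op 7: C3 write [C3 write: already M (modified), no change] -> [I,I,I,M]
Op 8: C3 write [C3 write: already M (modified), no change] -> [I,I,I,M]
Op 9: C1 read [C1 read from I: others=['C3=M'] -> C1=S, others downsized to S] -> [I,S,I,S]
Op 10: C1 write [C1 write: invalidate ['C3=S'] -> C1=M] -> [I,M,I,I]
Op 11: C2 write [C2 write: invalidate ['C1=M'] -> C2=M] -> [I,I,M,I]
Op 12: C3 write [C3 write: invalidate ['C2=M'] -> C3=M] -> [I,I,I,M]

Answer: I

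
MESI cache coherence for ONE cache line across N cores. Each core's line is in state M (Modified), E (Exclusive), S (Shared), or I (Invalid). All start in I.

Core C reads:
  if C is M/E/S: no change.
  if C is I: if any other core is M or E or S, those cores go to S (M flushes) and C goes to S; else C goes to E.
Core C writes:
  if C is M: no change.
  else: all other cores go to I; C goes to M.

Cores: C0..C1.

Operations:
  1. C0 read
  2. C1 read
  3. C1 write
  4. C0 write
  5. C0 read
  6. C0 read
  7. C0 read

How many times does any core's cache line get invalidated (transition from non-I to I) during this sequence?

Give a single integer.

Op 1: C0 read [C0 read from I: no other sharers -> C0=E (exclusive)] -> [E,I] (invalidations this op: 0; running total: 0)
Op 2: C1 read [C1 read from I: others=['C0=E'] -> C1=S, others downsized to S] -> [S,S] (invalidations this op: 0; running total: 0)
Op 3: C1 write [C1 write: invalidate ['C0=S'] -> C1=M] -> [I,M] (invalidations this op: 1; running total: 1)
Op 4: C0 write [C0 write: invalidate ['C1=M'] -> C0=M] -> [M,I] (invalidations this op: 1; running total: 2)
Op 5: C0 read [C0 read: already in M, no change] -> [M,I] (invalidations this op: 0; running total: 2)
Op 6: C0 read [C0 read: already in M, no change] -> [M,I] (invalidations this op: 0; running total: 2)
Op 7: C0 read [C0 read: already in M, no change] -> [M,I] (invalidations this op: 0; running total: 2)

Answer: 2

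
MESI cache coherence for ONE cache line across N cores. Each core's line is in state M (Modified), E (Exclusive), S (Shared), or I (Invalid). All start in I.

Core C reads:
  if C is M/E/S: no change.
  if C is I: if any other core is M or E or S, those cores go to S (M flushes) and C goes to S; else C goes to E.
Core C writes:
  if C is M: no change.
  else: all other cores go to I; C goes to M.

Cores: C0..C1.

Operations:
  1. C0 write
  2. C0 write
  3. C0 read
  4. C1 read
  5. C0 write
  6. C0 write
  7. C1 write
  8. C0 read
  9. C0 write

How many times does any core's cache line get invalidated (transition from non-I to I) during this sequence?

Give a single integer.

Answer: 3

Derivation:
Op 1: C0 write [C0 write: invalidate none -> C0=M] -> [M,I] (invalidations this op: 0; running total: 0)
Op 2: C0 write [C0 write: already M (modified), no change] -> [M,I] (invalidations this op: 0; running total: 0)
Op 3: C0 read [C0 read: already in M, no change] -> [M,I] (invalidations this op: 0; running total: 0)
Op 4: C1 read [C1 read from I: others=['C0=M'] -> C1=S, others downsized to S] -> [S,S] (invalidations this op: 0; running total: 0)
Op 5: C0 write [C0 write: invalidate ['C1=S'] -> C0=M] -> [M,I] (invalidations this op: 1; running total: 1)
Op 6: C0 write [C0 write: already M (modified), no change] -> [M,I] (invalidations this op: 0; running total: 1)
Op 7: C1 write [C1 write: invalidate ['C0=M'] -> C1=M] -> [I,M] (invalidations this op: 1; running total: 2)
Op 8: C0 read [C0 read from I: others=['C1=M'] -> C0=S, others downsized to S] -> [S,S] (invalidations this op: 0; running total: 2)
Op 9: C0 write [C0 write: invalidate ['C1=S'] -> C0=M] -> [M,I] (invalidations this op: 1; running total: 3)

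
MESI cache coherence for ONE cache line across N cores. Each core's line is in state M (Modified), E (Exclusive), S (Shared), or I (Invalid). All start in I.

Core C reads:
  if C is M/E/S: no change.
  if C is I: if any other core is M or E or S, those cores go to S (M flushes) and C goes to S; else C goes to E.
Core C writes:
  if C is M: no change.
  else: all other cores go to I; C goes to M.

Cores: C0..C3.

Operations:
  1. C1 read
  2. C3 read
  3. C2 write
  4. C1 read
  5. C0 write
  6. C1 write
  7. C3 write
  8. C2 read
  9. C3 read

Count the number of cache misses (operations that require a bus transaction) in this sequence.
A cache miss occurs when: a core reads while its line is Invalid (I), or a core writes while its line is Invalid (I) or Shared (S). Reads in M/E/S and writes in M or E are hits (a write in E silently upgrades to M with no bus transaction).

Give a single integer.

Answer: 8

Derivation:
Op 1: C1 read [C1 read from I: no other sharers -> C1=E (exclusive)] -> [I,E,I,I] [MISS #1: read from I]
Op 2: C3 read [C3 read from I: others=['C1=E'] -> C3=S, others downsized to S] -> [I,S,I,S] [MISS #2: read from I]
Op 3: C2 write [C2 write: invalidate ['C1=S', 'C3=S'] -> C2=M] -> [I,I,M,I] [MISS #3: write from I]
Op 4: C1 read [C1 read from I: others=['C2=M'] -> C1=S, others downsized to S] -> [I,S,S,I] [MISS #4: read from I]
Op 5: C0 write [C0 write: invalidate ['C1=S', 'C2=S'] -> C0=M] -> [M,I,I,I] [MISS #5: write from I]
Op 6: C1 write [C1 write: invalidate ['C0=M'] -> C1=M] -> [I,M,I,I] [MISS #6: write from I]
Op 7: C3 write [C3 write: invalidate ['C1=M'] -> C3=M] -> [I,I,I,M] [MISS #7: write from I]
Op 8: C2 read [C2 read from I: others=['C3=M'] -> C2=S, others downsized to S] -> [I,I,S,S] [MISS #8: read from I]
Op 9: C3 read [C3 read: already in S, no change] -> [I,I,S,S] [hit: read from S]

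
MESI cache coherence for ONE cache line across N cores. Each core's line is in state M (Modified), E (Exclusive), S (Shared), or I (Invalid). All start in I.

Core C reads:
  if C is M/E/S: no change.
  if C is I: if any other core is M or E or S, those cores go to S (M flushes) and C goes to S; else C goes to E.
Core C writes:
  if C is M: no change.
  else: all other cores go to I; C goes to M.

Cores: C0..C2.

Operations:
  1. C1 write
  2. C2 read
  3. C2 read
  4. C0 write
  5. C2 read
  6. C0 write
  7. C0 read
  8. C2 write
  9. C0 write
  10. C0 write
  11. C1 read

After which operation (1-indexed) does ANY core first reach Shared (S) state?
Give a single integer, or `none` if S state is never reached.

Op 1: C1 write [C1 write: invalidate none -> C1=M] -> [I,M,I]
Op 2: C2 read [C2 read from I: others=['C1=M'] -> C2=S, others downsized to S] -> [I,S,S]
  -> First S state at op 2; remaining ops need not be traced.

Answer: 2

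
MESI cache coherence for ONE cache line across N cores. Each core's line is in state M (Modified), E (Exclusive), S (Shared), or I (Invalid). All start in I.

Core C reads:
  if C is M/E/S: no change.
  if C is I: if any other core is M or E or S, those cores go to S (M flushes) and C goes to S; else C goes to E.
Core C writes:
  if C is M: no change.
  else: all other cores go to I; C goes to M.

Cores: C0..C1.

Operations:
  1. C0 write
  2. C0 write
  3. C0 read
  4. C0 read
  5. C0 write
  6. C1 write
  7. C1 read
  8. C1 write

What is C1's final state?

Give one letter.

Answer: M

Derivation:
Op 1: C0 write [C0 write: invalidate none -> C0=M] -> [M,I]
Op 2: C0 write [C0 write: already M (modified), no change] -> [M,I]
Op 3: C0 read [C0 read: already in M, no change] -> [M,I]
Op 4: C0 read [C0 read: already in M, no change] -> [M,I]
Op 5: C0 write [C0 write: already M (modified), no change] -> [M,I]
Op 6: C1 write [C1 write: invalidate ['C0=M'] -> C1=M] -> [I,M]
Op 7: C1 read [C1 read: already in M, no change] -> [I,M]
Op 8: C1 write [C1 write: already M (modified), no change] -> [I,M]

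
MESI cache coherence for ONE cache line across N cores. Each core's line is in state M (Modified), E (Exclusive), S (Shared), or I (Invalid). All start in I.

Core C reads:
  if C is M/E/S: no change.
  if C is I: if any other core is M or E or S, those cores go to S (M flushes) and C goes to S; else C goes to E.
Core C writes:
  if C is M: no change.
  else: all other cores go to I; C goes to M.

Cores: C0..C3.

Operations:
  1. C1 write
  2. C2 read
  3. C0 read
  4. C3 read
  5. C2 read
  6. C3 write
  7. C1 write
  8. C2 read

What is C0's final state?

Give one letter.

Op 1: C1 write [C1 write: invalidate none -> C1=M] -> [I,M,I,I]
Op 2: C2 read [C2 read from I: others=['C1=M'] -> C2=S, others downsized to S] -> [I,S,S,I]
Op 3: C0 read [C0 read from I: others=['C1=S', 'C2=S'] -> C0=S, others downsized to S] -> [S,S,S,I]
Op 4: C3 read [C3 read from I: others=['C0=S', 'C1=S', 'C2=S'] -> C3=S, others downsized to S] -> [S,S,S,S]
Op 5: C2 read [C2 read: already in S, no change] -> [S,S,S,S]
Op 6: C3 write [C3 write: invalidate ['C0=S', 'C1=S', 'C2=S'] -> C3=M] -> [I,I,I,M]
Op 7: C1 write [C1 write: invalidate ['C3=M'] -> C1=M] -> [I,M,I,I]
Op 8: C2 read [C2 read from I: others=['C1=M'] -> C2=S, others downsized to S] -> [I,S,S,I]

Answer: I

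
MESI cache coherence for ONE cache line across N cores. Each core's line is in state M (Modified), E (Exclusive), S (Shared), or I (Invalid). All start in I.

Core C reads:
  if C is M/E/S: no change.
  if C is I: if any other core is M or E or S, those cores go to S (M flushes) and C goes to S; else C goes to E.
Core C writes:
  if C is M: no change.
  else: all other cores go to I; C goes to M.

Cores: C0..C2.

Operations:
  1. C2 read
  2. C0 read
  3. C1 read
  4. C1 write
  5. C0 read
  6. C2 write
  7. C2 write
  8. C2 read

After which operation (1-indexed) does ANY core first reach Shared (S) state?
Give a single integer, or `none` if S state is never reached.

Op 1: C2 read [C2 read from I: no other sharers -> C2=E (exclusive)] -> [I,I,E]
Op 2: C0 read [C0 read from I: others=['C2=E'] -> C0=S, others downsized to S] -> [S,I,S]
  -> First S state at op 2; remaining ops need not be traced.

Answer: 2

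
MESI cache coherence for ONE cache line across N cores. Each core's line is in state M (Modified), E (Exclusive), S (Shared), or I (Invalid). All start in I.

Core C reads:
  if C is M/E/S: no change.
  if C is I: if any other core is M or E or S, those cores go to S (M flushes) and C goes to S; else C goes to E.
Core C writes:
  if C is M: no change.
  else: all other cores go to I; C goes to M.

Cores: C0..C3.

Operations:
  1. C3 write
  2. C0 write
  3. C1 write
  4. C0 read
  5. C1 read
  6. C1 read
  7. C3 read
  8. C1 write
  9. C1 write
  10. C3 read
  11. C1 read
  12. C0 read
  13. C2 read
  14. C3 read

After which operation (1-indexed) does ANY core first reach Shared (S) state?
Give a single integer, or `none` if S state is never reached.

Op 1: C3 write [C3 write: invalidate none -> C3=M] -> [I,I,I,M]
Op 2: C0 write [C0 write: invalidate ['C3=M'] -> C0=M] -> [M,I,I,I]
Op 3: C1 write [C1 write: invalidate ['C0=M'] -> C1=M] -> [I,M,I,I]
Op 4: C0 read [C0 read from I: others=['C1=M'] -> C0=S, others downsized to S] -> [S,S,I,I]
  -> First S state at op 4; remaining ops need not be traced.

Answer: 4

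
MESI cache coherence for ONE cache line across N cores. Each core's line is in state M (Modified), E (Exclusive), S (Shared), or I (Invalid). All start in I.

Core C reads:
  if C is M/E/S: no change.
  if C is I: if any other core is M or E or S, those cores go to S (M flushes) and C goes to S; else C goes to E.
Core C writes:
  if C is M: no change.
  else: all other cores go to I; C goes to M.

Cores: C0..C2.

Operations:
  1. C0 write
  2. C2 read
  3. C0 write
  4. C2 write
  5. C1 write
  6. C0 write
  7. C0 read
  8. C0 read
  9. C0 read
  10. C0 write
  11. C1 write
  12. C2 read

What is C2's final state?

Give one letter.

Op 1: C0 write [C0 write: invalidate none -> C0=M] -> [M,I,I]
Op 2: C2 read [C2 read from I: others=['C0=M'] -> C2=S, others downsized to S] -> [S,I,S]
Op 3: C0 write [C0 write: invalidate ['C2=S'] -> C0=M] -> [M,I,I]
Op 4: C2 write [C2 write: invalidate ['C0=M'] -> C2=M] -> [I,I,M]
Op 5: C1 write [C1 write: invalidate ['C2=M'] -> C1=M] -> [I,M,I]
Op 6: C0 write [C0 write: invalidate ['C1=M'] -> C0=M] -> [M,I,I]
Op 7: C0 read [C0 read: already in M, no change] -> [M,I,I]
Op 8: C0 read [C0 read: already in M, no change] -> [M,I,I]
Op 9: C0 read [C0 read: already in M, no change] -> [M,I,I]
Op 10: C0 write [C0 write: already M (modified), no change] -> [M,I,I]
Op 11: C1 write [C1 write: invalidate ['C0=M'] -> C1=M] -> [I,M,I]
Op 12: C2 read [C2 read from I: others=['C1=M'] -> C2=S, others downsized to S] -> [I,S,S]

Answer: S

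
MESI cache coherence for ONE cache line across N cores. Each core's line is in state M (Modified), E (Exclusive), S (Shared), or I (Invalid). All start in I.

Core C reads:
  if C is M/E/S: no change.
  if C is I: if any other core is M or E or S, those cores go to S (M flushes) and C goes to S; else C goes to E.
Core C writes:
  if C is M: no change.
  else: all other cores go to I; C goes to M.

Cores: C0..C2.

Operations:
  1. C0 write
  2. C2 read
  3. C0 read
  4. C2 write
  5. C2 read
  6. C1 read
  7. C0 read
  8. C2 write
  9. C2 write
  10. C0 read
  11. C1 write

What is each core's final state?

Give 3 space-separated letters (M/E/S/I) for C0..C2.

Answer: I M I

Derivation:
Op 1: C0 write [C0 write: invalidate none -> C0=M] -> [M,I,I]
Op 2: C2 read [C2 read from I: others=['C0=M'] -> C2=S, others downsized to S] -> [S,I,S]
Op 3: C0 read [C0 read: already in S, no change] -> [S,I,S]
Op 4: C2 write [C2 write: invalidate ['C0=S'] -> C2=M] -> [I,I,M]
Op 5: C2 read [C2 read: already in M, no change] -> [I,I,M]
Op 6: C1 read [C1 read from I: others=['C2=M'] -> C1=S, others downsized to S] -> [I,S,S]
Op 7: C0 read [C0 read from I: others=['C1=S', 'C2=S'] -> C0=S, others downsized to S] -> [S,S,S]
Op 8: C2 write [C2 write: invalidate ['C0=S', 'C1=S'] -> C2=M] -> [I,I,M]
Op 9: C2 write [C2 write: already M (modified), no change] -> [I,I,M]
Op 10: C0 read [C0 read from I: others=['C2=M'] -> C0=S, others downsized to S] -> [S,I,S]
Op 11: C1 write [C1 write: invalidate ['C0=S', 'C2=S'] -> C1=M] -> [I,M,I]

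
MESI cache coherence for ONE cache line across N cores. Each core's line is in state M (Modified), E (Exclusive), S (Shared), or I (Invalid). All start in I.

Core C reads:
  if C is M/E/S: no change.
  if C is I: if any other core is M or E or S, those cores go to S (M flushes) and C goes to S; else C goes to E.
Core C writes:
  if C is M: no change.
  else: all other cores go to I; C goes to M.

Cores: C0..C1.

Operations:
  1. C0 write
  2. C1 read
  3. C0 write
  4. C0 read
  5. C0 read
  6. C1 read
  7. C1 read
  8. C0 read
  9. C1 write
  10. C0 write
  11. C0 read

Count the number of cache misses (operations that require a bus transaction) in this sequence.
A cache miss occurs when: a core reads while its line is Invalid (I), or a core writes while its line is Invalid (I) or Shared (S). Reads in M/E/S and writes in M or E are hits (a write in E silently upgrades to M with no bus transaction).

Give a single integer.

Answer: 6

Derivation:
Op 1: C0 write [C0 write: invalidate none -> C0=M] -> [M,I] [MISS #1: write from I]
Op 2: C1 read [C1 read from I: others=['C0=M'] -> C1=S, others downsized to S] -> [S,S] [MISS #2: read from I]
Op 3: C0 write [C0 write: invalidate ['C1=S'] -> C0=M] -> [M,I] [MISS #3: write from S]
Op 4: C0 read [C0 read: already in M, no change] -> [M,I] [hit: read from M]
Op 5: C0 read [C0 read: already in M, no change] -> [M,I] [hit: read from M]
Op 6: C1 read [C1 read from I: others=['C0=M'] -> C1=S, others downsized to S] -> [S,S] [MISS #4: read from I]
Op 7: C1 read [C1 read: already in S, no change] -> [S,S] [hit: read from S]
Op 8: C0 read [C0 read: already in S, no change] -> [S,S] [hit: read from S]
Op 9: C1 write [C1 write: invalidate ['C0=S'] -> C1=M] -> [I,M] [MISS #5: write from S]
Op 10: C0 write [C0 write: invalidate ['C1=M'] -> C0=M] -> [M,I] [MISS #6: write from I]
Op 11: C0 read [C0 read: already in M, no change] -> [M,I] [hit: read from M]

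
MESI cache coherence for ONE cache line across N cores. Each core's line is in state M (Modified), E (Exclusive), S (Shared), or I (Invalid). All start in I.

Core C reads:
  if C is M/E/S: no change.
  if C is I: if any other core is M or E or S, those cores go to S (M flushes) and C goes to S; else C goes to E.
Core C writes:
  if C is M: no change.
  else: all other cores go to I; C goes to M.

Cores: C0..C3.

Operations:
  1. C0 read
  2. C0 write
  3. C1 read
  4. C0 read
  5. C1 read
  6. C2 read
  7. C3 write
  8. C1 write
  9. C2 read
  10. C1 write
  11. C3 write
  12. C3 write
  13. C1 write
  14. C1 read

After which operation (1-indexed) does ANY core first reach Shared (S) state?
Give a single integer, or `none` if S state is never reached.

Answer: 3

Derivation:
Op 1: C0 read [C0 read from I: no other sharers -> C0=E (exclusive)] -> [E,I,I,I]
Op 2: C0 write [C0 write: invalidate none -> C0=M] -> [M,I,I,I]
Op 3: C1 read [C1 read from I: others=['C0=M'] -> C1=S, others downsized to S] -> [S,S,I,I]
  -> First S state at op 3; remaining ops need not be traced.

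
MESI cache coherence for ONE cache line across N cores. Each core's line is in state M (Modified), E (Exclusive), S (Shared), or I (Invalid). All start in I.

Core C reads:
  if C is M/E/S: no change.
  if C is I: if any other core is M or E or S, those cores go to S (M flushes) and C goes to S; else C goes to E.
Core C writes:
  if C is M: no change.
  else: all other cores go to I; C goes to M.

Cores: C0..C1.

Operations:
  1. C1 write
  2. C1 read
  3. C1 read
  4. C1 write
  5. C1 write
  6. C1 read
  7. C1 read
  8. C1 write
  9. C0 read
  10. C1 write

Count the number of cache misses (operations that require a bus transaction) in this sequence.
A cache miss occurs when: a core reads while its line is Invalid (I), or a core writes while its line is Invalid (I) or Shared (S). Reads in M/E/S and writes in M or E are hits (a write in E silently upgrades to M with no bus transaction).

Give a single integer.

Op 1: C1 write [C1 write: invalidate none -> C1=M] -> [I,M] [MISS #1: write from I]
Op 2: C1 read [C1 read: already in M, no change] -> [I,M] [hit: read from M]
Op 3: C1 read [C1 read: already in M, no change] -> [I,M] [hit: read from M]
Op 4: C1 write [C1 write: already M (modified), no change] -> [I,M] [hit: write from M]
Op 5: C1 write [C1 write: already M (modified), no change] -> [I,M] [hit: write from M]
Op 6: C1 read [C1 read: already in M, no change] -> [I,M] [hit: read from M]
Op 7: C1 read [C1 read: already in M, no change] -> [I,M] [hit: read from M]
Op 8: C1 write [C1 write: already M (modified), no change] -> [I,M] [hit: write from M]
Op 9: C0 read [C0 read from I: others=['C1=M'] -> C0=S, others downsized to S] -> [S,S] [MISS #2: read from I]
Op 10: C1 write [C1 write: invalidate ['C0=S'] -> C1=M] -> [I,M] [MISS #3: write from S]

Answer: 3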